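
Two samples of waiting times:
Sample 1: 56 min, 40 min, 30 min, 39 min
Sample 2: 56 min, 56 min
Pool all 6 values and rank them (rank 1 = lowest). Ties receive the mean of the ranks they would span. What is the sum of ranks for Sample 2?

Sorted (ascending): 30, 39, 40, 56, 56, 56
The 3 values of 56 occupy positions 4–6 → average rank 5.
Sample 2 values → pooled ranks: 56→5, 56→5
Rank sum = 5 + 5 = 10

10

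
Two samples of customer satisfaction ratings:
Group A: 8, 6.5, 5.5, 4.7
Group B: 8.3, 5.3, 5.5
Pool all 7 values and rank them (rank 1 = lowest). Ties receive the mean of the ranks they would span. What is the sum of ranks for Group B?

12.5

Sorted (ascending): 4.7, 5.3, 5.5, 5.5, 6.5, 8, 8.3
The 2 values of 5.5 occupy positions 3–4 → average rank (3+4)/2 = 3.5.
Group B values → pooled ranks: 8.3→7, 5.3→2, 5.5→3.5
Rank sum = 7 + 2 + 3.5 = 12.5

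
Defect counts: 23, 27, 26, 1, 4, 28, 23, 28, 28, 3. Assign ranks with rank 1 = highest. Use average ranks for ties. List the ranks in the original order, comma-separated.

Sorted (descending): 28, 28, 28, 27, 26, 23, 23, 4, 3, 1
The 3 values of 28 occupy positions 1–3 → average rank 2.
The 2 values of 23 occupy positions 6–7 → average rank (6+7)/2 = 6.5.

6.5, 4, 5, 10, 8, 2, 6.5, 2, 2, 9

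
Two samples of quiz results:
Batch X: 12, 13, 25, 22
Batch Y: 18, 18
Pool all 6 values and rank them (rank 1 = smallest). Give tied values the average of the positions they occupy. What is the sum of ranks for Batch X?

Sorted (ascending): 12, 13, 18, 18, 22, 25
The 2 values of 18 occupy positions 3–4 → average rank (3+4)/2 = 3.5.
Batch X values → pooled ranks: 12→1, 13→2, 25→6, 22→5
Rank sum = 1 + 2 + 6 + 5 = 14

14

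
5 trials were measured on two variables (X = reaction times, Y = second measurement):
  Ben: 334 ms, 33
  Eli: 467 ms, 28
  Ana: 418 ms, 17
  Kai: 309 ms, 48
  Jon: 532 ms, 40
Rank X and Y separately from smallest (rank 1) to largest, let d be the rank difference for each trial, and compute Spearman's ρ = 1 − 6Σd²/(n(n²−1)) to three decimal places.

Ranks of variable 1: 2, 4, 3, 1, 5
Ranks of variable 2: 3, 2, 1, 5, 4
d = r₁ − r₂: -1, 2, 2, -4, 1
d²: 1, 4, 4, 16, 1; Σd² = 26
ρ = 1 − 6·26/(5·24) = 1 − 156/120 = -0.300

-0.300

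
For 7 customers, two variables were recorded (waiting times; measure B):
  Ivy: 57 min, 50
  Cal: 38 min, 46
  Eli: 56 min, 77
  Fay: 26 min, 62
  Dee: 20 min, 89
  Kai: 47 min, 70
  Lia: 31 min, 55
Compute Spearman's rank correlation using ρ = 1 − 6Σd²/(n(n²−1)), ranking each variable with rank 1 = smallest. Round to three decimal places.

Ranks of variable 1: 7, 4, 6, 2, 1, 5, 3
Ranks of variable 2: 2, 1, 6, 4, 7, 5, 3
d = r₁ − r₂: 5, 3, 0, -2, -6, 0, 0
d²: 25, 9, 0, 4, 36, 0, 0; Σd² = 74
ρ = 1 − 6·74/(7·48) = 1 − 444/336 = -0.321

-0.321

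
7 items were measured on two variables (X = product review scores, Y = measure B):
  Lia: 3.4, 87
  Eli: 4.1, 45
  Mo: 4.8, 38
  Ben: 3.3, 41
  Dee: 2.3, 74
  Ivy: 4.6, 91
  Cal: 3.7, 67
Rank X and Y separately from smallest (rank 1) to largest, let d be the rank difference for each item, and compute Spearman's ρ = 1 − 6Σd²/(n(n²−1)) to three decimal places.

-0.179

Ranks of variable 1: 3, 5, 7, 2, 1, 6, 4
Ranks of variable 2: 6, 3, 1, 2, 5, 7, 4
d = r₁ − r₂: -3, 2, 6, 0, -4, -1, 0
d²: 9, 4, 36, 0, 16, 1, 0; Σd² = 66
ρ = 1 − 6·66/(7·48) = 1 − 396/336 = -0.179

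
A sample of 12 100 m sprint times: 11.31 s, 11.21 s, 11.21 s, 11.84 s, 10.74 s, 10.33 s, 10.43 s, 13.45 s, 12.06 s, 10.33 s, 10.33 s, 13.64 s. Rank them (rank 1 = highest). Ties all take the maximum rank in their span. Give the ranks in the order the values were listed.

Sorted (descending): 13.64, 13.45, 12.06, 11.84, 11.31, 11.21, 11.21, 10.74, 10.43, 10.33, 10.33, 10.33
The 2 values of 11.21 occupy positions 6–7 → each gets rank 7.
The 3 values of 10.33 occupy positions 10–12 → each gets rank 12.

5, 7, 7, 4, 8, 12, 9, 2, 3, 12, 12, 1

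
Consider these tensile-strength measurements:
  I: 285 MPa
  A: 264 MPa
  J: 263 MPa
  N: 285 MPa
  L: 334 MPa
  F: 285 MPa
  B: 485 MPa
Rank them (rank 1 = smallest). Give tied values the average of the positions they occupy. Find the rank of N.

Sorted (ascending): 263, 264, 285, 285, 285, 334, 485
The 3 values of 285 occupy positions 3–5 → average rank 4.
N has value 285 MPa → rank 4.

4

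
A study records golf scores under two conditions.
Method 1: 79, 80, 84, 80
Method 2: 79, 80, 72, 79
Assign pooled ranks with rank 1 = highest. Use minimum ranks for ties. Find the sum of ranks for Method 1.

Sorted (descending): 84, 80, 80, 80, 79, 79, 79, 72
The 3 values of 80 occupy positions 2–4 → each gets rank 2.
The 3 values of 79 occupy positions 5–7 → each gets rank 5.
Method 1 values → pooled ranks: 79→5, 80→2, 84→1, 80→2
Rank sum = 5 + 2 + 1 + 2 = 10

10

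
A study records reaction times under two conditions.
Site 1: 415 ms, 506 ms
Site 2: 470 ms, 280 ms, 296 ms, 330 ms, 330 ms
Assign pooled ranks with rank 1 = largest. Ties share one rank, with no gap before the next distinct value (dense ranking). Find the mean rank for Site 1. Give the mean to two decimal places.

Sorted (descending): 506, 470, 415, 330, 330, 296, 280
The 2 values of 330 share dense rank 4.
Remaining distinct values take the next consecutive integers.
Site 1 values → pooled ranks: 415→3, 506→1
Mean rank = (3 + 1) / 2 = 2.00

2.00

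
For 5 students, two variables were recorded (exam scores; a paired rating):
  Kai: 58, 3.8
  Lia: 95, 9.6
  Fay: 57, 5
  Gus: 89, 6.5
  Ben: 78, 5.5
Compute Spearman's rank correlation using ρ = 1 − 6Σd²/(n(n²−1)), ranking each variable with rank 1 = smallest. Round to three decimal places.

Ranks of variable 1: 2, 5, 1, 4, 3
Ranks of variable 2: 1, 5, 2, 4, 3
d = r₁ − r₂: 1, 0, -1, 0, 0
d²: 1, 0, 1, 0, 0; Σd² = 2
ρ = 1 − 6·2/(5·24) = 1 − 12/120 = 0.900

0.900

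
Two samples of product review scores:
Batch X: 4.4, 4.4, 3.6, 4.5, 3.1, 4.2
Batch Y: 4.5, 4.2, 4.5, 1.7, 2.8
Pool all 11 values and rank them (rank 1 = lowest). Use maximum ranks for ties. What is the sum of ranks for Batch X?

40

Sorted (ascending): 1.7, 2.8, 3.1, 3.6, 4.2, 4.2, 4.4, 4.4, 4.5, 4.5, 4.5
The 2 values of 4.2 occupy positions 5–6 → each gets rank 6.
The 2 values of 4.4 occupy positions 7–8 → each gets rank 8.
The 3 values of 4.5 occupy positions 9–11 → each gets rank 11.
Batch X values → pooled ranks: 4.4→8, 4.4→8, 3.6→4, 4.5→11, 3.1→3, 4.2→6
Rank sum = 8 + 8 + 4 + 11 + 3 + 6 = 40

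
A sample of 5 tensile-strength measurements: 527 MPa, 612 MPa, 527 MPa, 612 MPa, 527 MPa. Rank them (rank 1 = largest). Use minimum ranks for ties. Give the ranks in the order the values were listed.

3, 1, 3, 1, 3

Sorted (descending): 612, 612, 527, 527, 527
The 2 values of 612 occupy positions 1–2 → each gets rank 1.
The 3 values of 527 occupy positions 3–5 → each gets rank 3.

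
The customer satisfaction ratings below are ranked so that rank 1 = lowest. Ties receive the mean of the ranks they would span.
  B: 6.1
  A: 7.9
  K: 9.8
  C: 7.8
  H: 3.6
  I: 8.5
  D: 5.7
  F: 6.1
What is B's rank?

Sorted (ascending): 3.6, 5.7, 6.1, 6.1, 7.8, 7.9, 8.5, 9.8
The 2 values of 6.1 occupy positions 3–4 → average rank (3+4)/2 = 3.5.
B has value 6.1 → rank 3.5.

3.5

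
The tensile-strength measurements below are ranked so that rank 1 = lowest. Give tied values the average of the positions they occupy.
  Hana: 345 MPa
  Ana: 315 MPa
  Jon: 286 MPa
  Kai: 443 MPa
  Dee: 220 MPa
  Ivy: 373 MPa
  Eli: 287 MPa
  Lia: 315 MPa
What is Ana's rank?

Sorted (ascending): 220, 286, 287, 315, 315, 345, 373, 443
The 2 values of 315 occupy positions 4–5 → average rank (4+5)/2 = 4.5.
Ana has value 315 MPa → rank 4.5.

4.5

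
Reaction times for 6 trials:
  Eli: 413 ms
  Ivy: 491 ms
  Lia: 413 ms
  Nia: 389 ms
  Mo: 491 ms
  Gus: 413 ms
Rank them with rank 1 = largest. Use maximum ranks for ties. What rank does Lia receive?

Sorted (descending): 491, 491, 413, 413, 413, 389
The 2 values of 491 occupy positions 1–2 → each gets rank 2.
The 3 values of 413 occupy positions 3–5 → each gets rank 5.
Lia has value 413 ms → rank 5.

5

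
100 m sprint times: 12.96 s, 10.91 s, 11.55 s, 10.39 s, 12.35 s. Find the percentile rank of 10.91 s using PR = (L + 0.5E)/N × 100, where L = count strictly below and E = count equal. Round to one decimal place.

N = 5.
Strictly below 10.91: 1. Equal to 10.91: 1.
PR = (1 + 0.5·1)/5 × 100 = 30.0

30.0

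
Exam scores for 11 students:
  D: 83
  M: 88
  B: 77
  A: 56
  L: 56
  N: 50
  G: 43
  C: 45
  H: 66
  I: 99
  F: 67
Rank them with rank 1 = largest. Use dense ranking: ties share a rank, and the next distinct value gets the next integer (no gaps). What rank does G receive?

10

Sorted (descending): 99, 88, 83, 77, 67, 66, 56, 56, 50, 45, 43
The 2 values of 56 share dense rank 7.
Remaining distinct values take the next consecutive integers.
G has value 43 → rank 10.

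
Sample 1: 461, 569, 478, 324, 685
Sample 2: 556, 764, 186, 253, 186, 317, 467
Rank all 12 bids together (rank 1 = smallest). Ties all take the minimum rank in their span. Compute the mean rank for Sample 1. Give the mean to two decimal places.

8.00

Sorted (ascending): 186, 186, 253, 317, 324, 461, 467, 478, 556, 569, 685, 764
The 2 values of 186 occupy positions 1–2 → each gets rank 1.
Sample 1 values → pooled ranks: 461→6, 569→10, 478→8, 324→5, 685→11
Mean rank = (6 + 10 + 8 + 5 + 11) / 5 = 8.00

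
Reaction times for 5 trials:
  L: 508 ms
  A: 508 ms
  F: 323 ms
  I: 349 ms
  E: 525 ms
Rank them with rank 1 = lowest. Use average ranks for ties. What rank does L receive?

Sorted (ascending): 323, 349, 508, 508, 525
The 2 values of 508 occupy positions 3–4 → average rank (3+4)/2 = 3.5.
L has value 508 ms → rank 3.5.

3.5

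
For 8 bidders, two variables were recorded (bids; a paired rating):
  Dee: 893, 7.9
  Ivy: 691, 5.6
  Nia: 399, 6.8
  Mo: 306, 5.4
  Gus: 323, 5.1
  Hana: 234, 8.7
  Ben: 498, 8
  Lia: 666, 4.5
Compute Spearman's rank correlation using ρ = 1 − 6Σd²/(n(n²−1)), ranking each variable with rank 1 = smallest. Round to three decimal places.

Ranks of variable 1: 8, 7, 4, 2, 3, 1, 5, 6
Ranks of variable 2: 6, 4, 5, 3, 2, 8, 7, 1
d = r₁ − r₂: 2, 3, -1, -1, 1, -7, -2, 5
d²: 4, 9, 1, 1, 1, 49, 4, 25; Σd² = 94
ρ = 1 − 6·94/(8·63) = 1 − 564/504 = -0.119

-0.119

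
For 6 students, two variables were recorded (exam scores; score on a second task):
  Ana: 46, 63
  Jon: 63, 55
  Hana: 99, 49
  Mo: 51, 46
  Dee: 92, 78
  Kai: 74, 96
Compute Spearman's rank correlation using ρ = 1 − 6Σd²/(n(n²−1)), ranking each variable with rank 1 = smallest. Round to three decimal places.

0.143

Ranks of variable 1: 1, 3, 6, 2, 5, 4
Ranks of variable 2: 4, 3, 2, 1, 5, 6
d = r₁ − r₂: -3, 0, 4, 1, 0, -2
d²: 9, 0, 16, 1, 0, 4; Σd² = 30
ρ = 1 − 6·30/(6·35) = 1 − 180/210 = 0.143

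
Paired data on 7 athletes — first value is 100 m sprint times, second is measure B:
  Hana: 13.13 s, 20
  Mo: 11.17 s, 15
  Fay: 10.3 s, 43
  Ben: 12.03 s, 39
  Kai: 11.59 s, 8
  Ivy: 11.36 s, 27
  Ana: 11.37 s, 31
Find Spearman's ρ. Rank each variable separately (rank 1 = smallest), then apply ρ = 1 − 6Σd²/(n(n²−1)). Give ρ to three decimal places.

Ranks of variable 1: 7, 2, 1, 6, 5, 3, 4
Ranks of variable 2: 3, 2, 7, 6, 1, 4, 5
d = r₁ − r₂: 4, 0, -6, 0, 4, -1, -1
d²: 16, 0, 36, 0, 16, 1, 1; Σd² = 70
ρ = 1 − 6·70/(7·48) = 1 − 420/336 = -0.250

-0.250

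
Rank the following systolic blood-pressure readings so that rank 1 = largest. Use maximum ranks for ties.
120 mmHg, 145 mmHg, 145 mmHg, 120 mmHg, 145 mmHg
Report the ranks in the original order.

Sorted (descending): 145, 145, 145, 120, 120
The 3 values of 145 occupy positions 1–3 → each gets rank 3.
The 2 values of 120 occupy positions 4–5 → each gets rank 5.

5, 3, 3, 5, 3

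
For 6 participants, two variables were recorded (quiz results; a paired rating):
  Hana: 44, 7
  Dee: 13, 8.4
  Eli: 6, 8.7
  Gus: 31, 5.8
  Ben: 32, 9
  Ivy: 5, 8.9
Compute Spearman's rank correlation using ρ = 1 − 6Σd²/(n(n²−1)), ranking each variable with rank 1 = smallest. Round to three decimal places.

-0.314

Ranks of variable 1: 6, 3, 2, 4, 5, 1
Ranks of variable 2: 2, 3, 4, 1, 6, 5
d = r₁ − r₂: 4, 0, -2, 3, -1, -4
d²: 16, 0, 4, 9, 1, 16; Σd² = 46
ρ = 1 − 6·46/(6·35) = 1 − 276/210 = -0.314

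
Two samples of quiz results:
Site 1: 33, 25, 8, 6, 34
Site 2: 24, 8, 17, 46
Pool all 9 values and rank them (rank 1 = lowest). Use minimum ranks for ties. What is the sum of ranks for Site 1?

24

Sorted (ascending): 6, 8, 8, 17, 24, 25, 33, 34, 46
The 2 values of 8 occupy positions 2–3 → each gets rank 2.
Site 1 values → pooled ranks: 33→7, 25→6, 8→2, 6→1, 34→8
Rank sum = 7 + 6 + 2 + 1 + 8 = 24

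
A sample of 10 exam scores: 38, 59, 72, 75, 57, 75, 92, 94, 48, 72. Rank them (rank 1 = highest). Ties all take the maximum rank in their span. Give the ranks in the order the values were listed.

Sorted (descending): 94, 92, 75, 75, 72, 72, 59, 57, 48, 38
The 2 values of 75 occupy positions 3–4 → each gets rank 4.
The 2 values of 72 occupy positions 5–6 → each gets rank 6.

10, 7, 6, 4, 8, 4, 2, 1, 9, 6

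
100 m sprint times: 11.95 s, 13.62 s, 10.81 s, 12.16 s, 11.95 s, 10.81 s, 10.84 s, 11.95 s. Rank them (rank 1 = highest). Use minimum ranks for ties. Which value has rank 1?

Sorted (descending): 13.62, 12.16, 11.95, 11.95, 11.95, 10.84, 10.81, 10.81
The 3 values of 11.95 occupy positions 3–5 → each gets rank 3.
The 2 values of 10.81 occupy positions 7–8 → each gets rank 7.
Rank 1 → value 13.62.

13.62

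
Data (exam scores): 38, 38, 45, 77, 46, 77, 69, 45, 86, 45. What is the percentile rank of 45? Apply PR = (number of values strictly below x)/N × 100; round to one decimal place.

N = 10.
Strictly below 45: 2. Equal to 45: 3.
PR = 2/10 × 100 = 20.0

20.0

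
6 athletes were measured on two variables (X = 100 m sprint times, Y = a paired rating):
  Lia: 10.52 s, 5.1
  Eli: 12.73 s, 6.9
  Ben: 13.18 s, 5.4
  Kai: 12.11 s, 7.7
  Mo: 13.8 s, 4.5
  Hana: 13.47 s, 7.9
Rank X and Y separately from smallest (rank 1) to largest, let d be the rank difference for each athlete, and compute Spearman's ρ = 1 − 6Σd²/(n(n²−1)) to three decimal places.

-0.086

Ranks of variable 1: 1, 3, 4, 2, 6, 5
Ranks of variable 2: 2, 4, 3, 5, 1, 6
d = r₁ − r₂: -1, -1, 1, -3, 5, -1
d²: 1, 1, 1, 9, 25, 1; Σd² = 38
ρ = 1 − 6·38/(6·35) = 1 − 228/210 = -0.086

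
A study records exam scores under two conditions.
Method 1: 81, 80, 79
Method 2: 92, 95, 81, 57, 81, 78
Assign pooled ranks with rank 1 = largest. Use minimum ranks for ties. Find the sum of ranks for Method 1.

16

Sorted (descending): 95, 92, 81, 81, 81, 80, 79, 78, 57
The 3 values of 81 occupy positions 3–5 → each gets rank 3.
Method 1 values → pooled ranks: 81→3, 80→6, 79→7
Rank sum = 3 + 6 + 7 = 16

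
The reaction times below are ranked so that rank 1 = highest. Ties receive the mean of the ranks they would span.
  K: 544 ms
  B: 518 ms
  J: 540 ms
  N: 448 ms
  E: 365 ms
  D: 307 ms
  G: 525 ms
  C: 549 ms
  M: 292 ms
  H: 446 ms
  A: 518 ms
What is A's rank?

Sorted (descending): 549, 544, 540, 525, 518, 518, 448, 446, 365, 307, 292
The 2 values of 518 occupy positions 5–6 → average rank (5+6)/2 = 5.5.
A has value 518 ms → rank 5.5.

5.5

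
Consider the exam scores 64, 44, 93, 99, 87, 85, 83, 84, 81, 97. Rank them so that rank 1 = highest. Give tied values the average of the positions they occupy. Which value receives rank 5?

85

Sorted (descending): 99, 97, 93, 87, 85, 84, 83, 81, 64, 44
No ties — each value takes its position as its rank.
Rank 5 → value 85.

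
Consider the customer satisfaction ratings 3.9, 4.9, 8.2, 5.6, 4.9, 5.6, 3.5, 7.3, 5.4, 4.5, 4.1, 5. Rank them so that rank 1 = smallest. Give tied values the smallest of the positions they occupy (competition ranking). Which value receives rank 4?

Sorted (ascending): 3.5, 3.9, 4.1, 4.5, 4.9, 4.9, 5, 5.4, 5.6, 5.6, 7.3, 8.2
The 2 values of 4.9 occupy positions 5–6 → each gets rank 5.
The 2 values of 5.6 occupy positions 9–10 → each gets rank 9.
Rank 4 → value 4.5.

4.5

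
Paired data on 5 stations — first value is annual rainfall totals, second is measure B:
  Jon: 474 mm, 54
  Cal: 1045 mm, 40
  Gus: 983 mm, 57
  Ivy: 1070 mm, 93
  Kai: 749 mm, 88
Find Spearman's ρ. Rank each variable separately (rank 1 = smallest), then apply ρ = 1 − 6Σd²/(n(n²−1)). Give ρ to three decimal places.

Ranks of variable 1: 1, 4, 3, 5, 2
Ranks of variable 2: 2, 1, 3, 5, 4
d = r₁ − r₂: -1, 3, 0, 0, -2
d²: 1, 9, 0, 0, 4; Σd² = 14
ρ = 1 − 6·14/(5·24) = 1 − 84/120 = 0.300

0.300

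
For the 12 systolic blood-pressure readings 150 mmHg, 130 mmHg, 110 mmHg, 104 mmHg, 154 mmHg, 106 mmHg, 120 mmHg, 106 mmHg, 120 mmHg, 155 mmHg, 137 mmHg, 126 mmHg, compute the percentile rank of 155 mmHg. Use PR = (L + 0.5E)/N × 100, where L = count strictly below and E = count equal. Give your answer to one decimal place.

N = 12.
Strictly below 155: 11. Equal to 155: 1.
PR = (11 + 0.5·1)/12 × 100 = 95.8

95.8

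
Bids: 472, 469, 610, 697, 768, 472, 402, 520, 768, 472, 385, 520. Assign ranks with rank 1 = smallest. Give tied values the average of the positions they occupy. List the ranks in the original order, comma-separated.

5, 3, 9, 10, 11.5, 5, 2, 7.5, 11.5, 5, 1, 7.5

Sorted (ascending): 385, 402, 469, 472, 472, 472, 520, 520, 610, 697, 768, 768
The 3 values of 472 occupy positions 4–6 → average rank 5.
The 2 values of 520 occupy positions 7–8 → average rank (7+8)/2 = 7.5.
The 2 values of 768 occupy positions 11–12 → average rank (11+12)/2 = 11.5.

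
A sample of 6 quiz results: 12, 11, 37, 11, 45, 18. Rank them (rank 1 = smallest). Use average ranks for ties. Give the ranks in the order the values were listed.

3, 1.5, 5, 1.5, 6, 4

Sorted (ascending): 11, 11, 12, 18, 37, 45
The 2 values of 11 occupy positions 1–2 → average rank (1+2)/2 = 1.5.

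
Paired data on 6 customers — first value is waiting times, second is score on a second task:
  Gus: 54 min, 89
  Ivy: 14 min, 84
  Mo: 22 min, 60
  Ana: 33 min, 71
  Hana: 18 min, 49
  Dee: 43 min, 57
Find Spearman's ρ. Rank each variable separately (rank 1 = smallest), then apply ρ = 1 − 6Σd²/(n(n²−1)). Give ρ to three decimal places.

0.257

Ranks of variable 1: 6, 1, 3, 4, 2, 5
Ranks of variable 2: 6, 5, 3, 4, 1, 2
d = r₁ − r₂: 0, -4, 0, 0, 1, 3
d²: 0, 16, 0, 0, 1, 9; Σd² = 26
ρ = 1 − 6·26/(6·35) = 1 − 156/210 = 0.257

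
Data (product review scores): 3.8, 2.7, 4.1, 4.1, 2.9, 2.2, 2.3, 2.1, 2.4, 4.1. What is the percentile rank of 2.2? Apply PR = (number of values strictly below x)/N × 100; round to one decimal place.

10.0

N = 10.
Strictly below 2.2: 1. Equal to 2.2: 1.
PR = 1/10 × 100 = 10.0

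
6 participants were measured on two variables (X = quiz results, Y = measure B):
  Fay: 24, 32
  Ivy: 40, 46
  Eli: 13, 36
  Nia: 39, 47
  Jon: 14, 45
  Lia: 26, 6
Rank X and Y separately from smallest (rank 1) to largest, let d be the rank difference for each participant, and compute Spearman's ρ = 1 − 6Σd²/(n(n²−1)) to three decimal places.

Ranks of variable 1: 3, 6, 1, 5, 2, 4
Ranks of variable 2: 2, 5, 3, 6, 4, 1
d = r₁ − r₂: 1, 1, -2, -1, -2, 3
d²: 1, 1, 4, 1, 4, 9; Σd² = 20
ρ = 1 − 6·20/(6·35) = 1 − 120/210 = 0.429

0.429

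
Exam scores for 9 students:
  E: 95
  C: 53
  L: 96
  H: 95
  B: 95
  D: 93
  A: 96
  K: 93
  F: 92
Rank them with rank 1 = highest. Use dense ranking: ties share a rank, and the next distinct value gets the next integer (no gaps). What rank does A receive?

1

Sorted (descending): 96, 96, 95, 95, 95, 93, 93, 92, 53
The 2 values of 96 share dense rank 1.
The 3 values of 95 share dense rank 2.
The 2 values of 93 share dense rank 3.
Remaining distinct values take the next consecutive integers.
A has value 96 → rank 1.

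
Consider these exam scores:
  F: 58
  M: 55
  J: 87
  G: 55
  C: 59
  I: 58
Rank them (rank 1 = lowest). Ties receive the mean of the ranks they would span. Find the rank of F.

Sorted (ascending): 55, 55, 58, 58, 59, 87
The 2 values of 55 occupy positions 1–2 → average rank (1+2)/2 = 1.5.
The 2 values of 58 occupy positions 3–4 → average rank (3+4)/2 = 3.5.
F has value 58 → rank 3.5.

3.5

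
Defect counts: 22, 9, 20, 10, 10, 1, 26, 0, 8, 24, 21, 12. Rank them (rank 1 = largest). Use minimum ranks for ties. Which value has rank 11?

Sorted (descending): 26, 24, 22, 21, 20, 12, 10, 10, 9, 8, 1, 0
The 2 values of 10 occupy positions 7–8 → each gets rank 7.
Rank 11 → value 1.

1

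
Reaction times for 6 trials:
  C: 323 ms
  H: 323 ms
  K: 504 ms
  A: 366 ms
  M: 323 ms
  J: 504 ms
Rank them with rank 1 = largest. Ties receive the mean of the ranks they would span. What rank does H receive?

5

Sorted (descending): 504, 504, 366, 323, 323, 323
The 2 values of 504 occupy positions 1–2 → average rank (1+2)/2 = 1.5.
The 3 values of 323 occupy positions 4–6 → average rank 5.
H has value 323 ms → rank 5.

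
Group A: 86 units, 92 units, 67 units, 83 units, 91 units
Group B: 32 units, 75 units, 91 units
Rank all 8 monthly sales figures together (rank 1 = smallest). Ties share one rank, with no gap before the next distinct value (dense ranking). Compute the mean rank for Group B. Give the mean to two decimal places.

3.33

Sorted (ascending): 32, 67, 75, 83, 86, 91, 91, 92
The 2 values of 91 share dense rank 6.
Remaining distinct values take the next consecutive integers.
Group B values → pooled ranks: 32→1, 75→3, 91→6
Mean rank = (1 + 3 + 6) / 3 = 3.33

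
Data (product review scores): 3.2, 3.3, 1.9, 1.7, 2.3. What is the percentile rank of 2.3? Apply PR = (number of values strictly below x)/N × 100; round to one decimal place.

N = 5.
Strictly below 2.3: 2. Equal to 2.3: 1.
PR = 2/5 × 100 = 40.0

40.0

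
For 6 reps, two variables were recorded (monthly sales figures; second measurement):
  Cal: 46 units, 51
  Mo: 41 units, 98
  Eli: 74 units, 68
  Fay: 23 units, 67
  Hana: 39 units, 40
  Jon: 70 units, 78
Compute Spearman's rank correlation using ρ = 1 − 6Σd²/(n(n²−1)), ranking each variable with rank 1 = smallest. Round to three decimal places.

0.371

Ranks of variable 1: 4, 3, 6, 1, 2, 5
Ranks of variable 2: 2, 6, 4, 3, 1, 5
d = r₁ − r₂: 2, -3, 2, -2, 1, 0
d²: 4, 9, 4, 4, 1, 0; Σd² = 22
ρ = 1 − 6·22/(6·35) = 1 − 132/210 = 0.371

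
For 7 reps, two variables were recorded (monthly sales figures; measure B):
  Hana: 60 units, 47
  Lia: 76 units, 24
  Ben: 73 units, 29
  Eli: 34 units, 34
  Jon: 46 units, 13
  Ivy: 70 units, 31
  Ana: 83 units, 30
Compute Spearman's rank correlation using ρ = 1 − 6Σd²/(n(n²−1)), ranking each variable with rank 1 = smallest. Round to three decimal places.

Ranks of variable 1: 3, 6, 5, 1, 2, 4, 7
Ranks of variable 2: 7, 2, 3, 6, 1, 5, 4
d = r₁ − r₂: -4, 4, 2, -5, 1, -1, 3
d²: 16, 16, 4, 25, 1, 1, 9; Σd² = 72
ρ = 1 − 6·72/(7·48) = 1 − 432/336 = -0.286

-0.286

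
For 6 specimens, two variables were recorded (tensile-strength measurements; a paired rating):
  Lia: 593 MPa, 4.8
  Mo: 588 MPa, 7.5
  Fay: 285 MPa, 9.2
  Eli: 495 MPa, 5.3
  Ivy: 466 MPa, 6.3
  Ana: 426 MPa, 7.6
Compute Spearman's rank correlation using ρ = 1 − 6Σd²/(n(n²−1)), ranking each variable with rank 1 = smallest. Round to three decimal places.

Ranks of variable 1: 6, 5, 1, 4, 3, 2
Ranks of variable 2: 1, 4, 6, 2, 3, 5
d = r₁ − r₂: 5, 1, -5, 2, 0, -3
d²: 25, 1, 25, 4, 0, 9; Σd² = 64
ρ = 1 − 6·64/(6·35) = 1 − 384/210 = -0.829

-0.829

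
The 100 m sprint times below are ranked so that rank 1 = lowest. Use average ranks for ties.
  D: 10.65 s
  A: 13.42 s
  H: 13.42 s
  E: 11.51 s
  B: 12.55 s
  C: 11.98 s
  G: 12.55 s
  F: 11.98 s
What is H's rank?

7.5

Sorted (ascending): 10.65, 11.51, 11.98, 11.98, 12.55, 12.55, 13.42, 13.42
The 2 values of 11.98 occupy positions 3–4 → average rank (3+4)/2 = 3.5.
The 2 values of 12.55 occupy positions 5–6 → average rank (5+6)/2 = 5.5.
The 2 values of 13.42 occupy positions 7–8 → average rank (7+8)/2 = 7.5.
H has value 13.42 s → rank 7.5.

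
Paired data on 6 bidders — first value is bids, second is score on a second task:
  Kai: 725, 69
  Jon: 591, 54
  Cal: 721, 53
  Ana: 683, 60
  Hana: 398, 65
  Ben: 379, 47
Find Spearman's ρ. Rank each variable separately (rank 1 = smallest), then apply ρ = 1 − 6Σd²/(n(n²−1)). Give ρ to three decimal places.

0.486

Ranks of variable 1: 6, 3, 5, 4, 2, 1
Ranks of variable 2: 6, 3, 2, 4, 5, 1
d = r₁ − r₂: 0, 0, 3, 0, -3, 0
d²: 0, 0, 9, 0, 9, 0; Σd² = 18
ρ = 1 − 6·18/(6·35) = 1 − 108/210 = 0.486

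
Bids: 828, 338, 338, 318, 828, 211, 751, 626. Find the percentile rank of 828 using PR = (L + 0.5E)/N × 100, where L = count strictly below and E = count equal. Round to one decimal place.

87.5

N = 8.
Strictly below 828: 6. Equal to 828: 2.
PR = (6 + 0.5·2)/8 × 100 = 87.5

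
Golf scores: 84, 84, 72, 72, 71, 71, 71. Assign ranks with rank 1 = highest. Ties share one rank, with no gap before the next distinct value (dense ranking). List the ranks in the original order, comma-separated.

Sorted (descending): 84, 84, 72, 72, 71, 71, 71
The 2 values of 84 share dense rank 1.
The 2 values of 72 share dense rank 2.
The 3 values of 71 share dense rank 3.

1, 1, 2, 2, 3, 3, 3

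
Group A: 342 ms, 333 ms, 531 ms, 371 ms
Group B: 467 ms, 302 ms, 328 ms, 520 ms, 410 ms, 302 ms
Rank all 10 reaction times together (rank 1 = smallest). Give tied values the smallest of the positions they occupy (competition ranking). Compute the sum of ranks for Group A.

Sorted (ascending): 302, 302, 328, 333, 342, 371, 410, 467, 520, 531
The 2 values of 302 occupy positions 1–2 → each gets rank 1.
Group A values → pooled ranks: 342→5, 333→4, 531→10, 371→6
Rank sum = 5 + 4 + 10 + 6 = 25

25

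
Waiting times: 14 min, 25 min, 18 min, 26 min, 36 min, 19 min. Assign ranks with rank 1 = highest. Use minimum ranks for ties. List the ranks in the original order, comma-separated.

Sorted (descending): 36, 26, 25, 19, 18, 14
No ties — each value takes its position as its rank.

6, 3, 5, 2, 1, 4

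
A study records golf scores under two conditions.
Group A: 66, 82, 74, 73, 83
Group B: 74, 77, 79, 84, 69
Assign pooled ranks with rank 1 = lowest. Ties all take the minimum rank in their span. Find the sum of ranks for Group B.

Sorted (ascending): 66, 69, 73, 74, 74, 77, 79, 82, 83, 84
The 2 values of 74 occupy positions 4–5 → each gets rank 4.
Group B values → pooled ranks: 74→4, 77→6, 79→7, 84→10, 69→2
Rank sum = 4 + 6 + 7 + 10 + 2 = 29

29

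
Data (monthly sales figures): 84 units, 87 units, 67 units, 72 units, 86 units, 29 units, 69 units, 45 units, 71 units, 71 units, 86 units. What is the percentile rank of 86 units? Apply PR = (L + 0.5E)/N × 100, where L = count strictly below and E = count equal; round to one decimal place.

81.8

N = 11.
Strictly below 86: 8. Equal to 86: 2.
PR = (8 + 0.5·2)/11 × 100 = 81.8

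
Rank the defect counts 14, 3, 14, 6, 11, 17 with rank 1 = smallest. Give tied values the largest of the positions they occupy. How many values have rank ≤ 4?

Sorted (ascending): 3, 6, 11, 14, 14, 17
The 2 values of 14 occupy positions 4–5 → each gets rank 5.
Ranks ≤ 4: {1, 2, 3} → 3 values.

3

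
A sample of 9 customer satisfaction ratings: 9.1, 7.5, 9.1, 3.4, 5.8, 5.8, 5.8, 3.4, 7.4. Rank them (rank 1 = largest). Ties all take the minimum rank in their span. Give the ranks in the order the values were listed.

Sorted (descending): 9.1, 9.1, 7.5, 7.4, 5.8, 5.8, 5.8, 3.4, 3.4
The 2 values of 9.1 occupy positions 1–2 → each gets rank 1.
The 3 values of 5.8 occupy positions 5–7 → each gets rank 5.
The 2 values of 3.4 occupy positions 8–9 → each gets rank 8.

1, 3, 1, 8, 5, 5, 5, 8, 4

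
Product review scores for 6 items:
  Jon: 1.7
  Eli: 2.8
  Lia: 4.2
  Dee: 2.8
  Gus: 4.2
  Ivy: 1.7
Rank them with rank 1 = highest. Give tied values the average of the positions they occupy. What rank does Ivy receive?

5.5

Sorted (descending): 4.2, 4.2, 2.8, 2.8, 1.7, 1.7
The 2 values of 4.2 occupy positions 1–2 → average rank (1+2)/2 = 1.5.
The 2 values of 2.8 occupy positions 3–4 → average rank (3+4)/2 = 3.5.
The 2 values of 1.7 occupy positions 5–6 → average rank (5+6)/2 = 5.5.
Ivy has value 1.7 → rank 5.5.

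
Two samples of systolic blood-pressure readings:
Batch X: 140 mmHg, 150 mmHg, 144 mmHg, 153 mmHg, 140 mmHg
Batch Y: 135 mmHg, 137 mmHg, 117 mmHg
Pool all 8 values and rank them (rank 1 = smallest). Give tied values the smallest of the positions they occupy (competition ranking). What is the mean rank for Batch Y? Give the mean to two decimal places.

Sorted (ascending): 117, 135, 137, 140, 140, 144, 150, 153
The 2 values of 140 occupy positions 4–5 → each gets rank 4.
Batch Y values → pooled ranks: 135→2, 137→3, 117→1
Mean rank = (2 + 3 + 1) / 3 = 2.00

2.00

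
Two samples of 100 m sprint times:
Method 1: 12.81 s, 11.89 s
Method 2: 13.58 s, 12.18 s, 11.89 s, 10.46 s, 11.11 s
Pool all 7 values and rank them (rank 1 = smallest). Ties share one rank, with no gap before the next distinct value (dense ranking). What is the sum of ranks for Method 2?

16

Sorted (ascending): 10.46, 11.11, 11.89, 11.89, 12.18, 12.81, 13.58
The 2 values of 11.89 share dense rank 3.
Remaining distinct values take the next consecutive integers.
Method 2 values → pooled ranks: 13.58→6, 12.18→4, 11.89→3, 10.46→1, 11.11→2
Rank sum = 6 + 4 + 3 + 1 + 2 = 16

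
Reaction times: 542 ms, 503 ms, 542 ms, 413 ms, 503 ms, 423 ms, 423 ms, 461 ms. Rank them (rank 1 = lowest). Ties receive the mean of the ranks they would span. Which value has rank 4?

461

Sorted (ascending): 413, 423, 423, 461, 503, 503, 542, 542
The 2 values of 423 occupy positions 2–3 → average rank (2+3)/2 = 2.5.
The 2 values of 503 occupy positions 5–6 → average rank (5+6)/2 = 5.5.
The 2 values of 542 occupy positions 7–8 → average rank (7+8)/2 = 7.5.
Rank 4 → value 461.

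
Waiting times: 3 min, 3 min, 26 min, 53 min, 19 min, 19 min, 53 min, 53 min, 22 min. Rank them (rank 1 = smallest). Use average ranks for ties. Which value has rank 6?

26

Sorted (ascending): 3, 3, 19, 19, 22, 26, 53, 53, 53
The 2 values of 3 occupy positions 1–2 → average rank (1+2)/2 = 1.5.
The 2 values of 19 occupy positions 3–4 → average rank (3+4)/2 = 3.5.
The 3 values of 53 occupy positions 7–9 → average rank 8.
Rank 6 → value 26.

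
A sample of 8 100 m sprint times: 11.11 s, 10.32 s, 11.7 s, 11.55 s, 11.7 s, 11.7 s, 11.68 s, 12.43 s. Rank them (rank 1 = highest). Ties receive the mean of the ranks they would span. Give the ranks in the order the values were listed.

Sorted (descending): 12.43, 11.7, 11.7, 11.7, 11.68, 11.55, 11.11, 10.32
The 3 values of 11.7 occupy positions 2–4 → average rank 3.

7, 8, 3, 6, 3, 3, 5, 1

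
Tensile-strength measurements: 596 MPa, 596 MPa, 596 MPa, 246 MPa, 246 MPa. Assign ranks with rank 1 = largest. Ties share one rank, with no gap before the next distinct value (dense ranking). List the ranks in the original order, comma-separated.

1, 1, 1, 2, 2

Sorted (descending): 596, 596, 596, 246, 246
The 3 values of 596 share dense rank 1.
The 2 values of 246 share dense rank 2.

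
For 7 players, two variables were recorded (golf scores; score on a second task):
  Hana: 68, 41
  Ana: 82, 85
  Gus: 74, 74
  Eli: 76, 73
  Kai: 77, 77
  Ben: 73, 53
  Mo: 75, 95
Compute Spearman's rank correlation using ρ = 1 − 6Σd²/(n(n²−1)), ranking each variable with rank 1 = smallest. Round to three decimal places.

0.714

Ranks of variable 1: 1, 7, 3, 5, 6, 2, 4
Ranks of variable 2: 1, 6, 4, 3, 5, 2, 7
d = r₁ − r₂: 0, 1, -1, 2, 1, 0, -3
d²: 0, 1, 1, 4, 1, 0, 9; Σd² = 16
ρ = 1 − 6·16/(7·48) = 1 − 96/336 = 0.714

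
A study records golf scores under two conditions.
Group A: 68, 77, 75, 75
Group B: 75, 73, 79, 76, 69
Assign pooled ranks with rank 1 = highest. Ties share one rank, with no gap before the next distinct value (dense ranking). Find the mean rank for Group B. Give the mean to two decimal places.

Sorted (descending): 79, 77, 76, 75, 75, 75, 73, 69, 68
The 3 values of 75 share dense rank 4.
Remaining distinct values take the next consecutive integers.
Group B values → pooled ranks: 75→4, 73→5, 79→1, 76→3, 69→6
Mean rank = (4 + 5 + 1 + 3 + 6) / 5 = 3.80

3.80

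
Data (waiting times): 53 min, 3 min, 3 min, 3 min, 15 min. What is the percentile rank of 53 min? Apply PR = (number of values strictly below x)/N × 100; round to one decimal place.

80.0

N = 5.
Strictly below 53: 4. Equal to 53: 1.
PR = 4/5 × 100 = 80.0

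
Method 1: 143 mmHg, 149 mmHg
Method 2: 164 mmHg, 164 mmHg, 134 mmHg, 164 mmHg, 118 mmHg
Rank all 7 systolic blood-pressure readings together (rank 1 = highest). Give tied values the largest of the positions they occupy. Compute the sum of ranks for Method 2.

Sorted (descending): 164, 164, 164, 149, 143, 134, 118
The 3 values of 164 occupy positions 1–3 → each gets rank 3.
Method 2 values → pooled ranks: 164→3, 164→3, 134→6, 164→3, 118→7
Rank sum = 3 + 3 + 6 + 3 + 7 = 22

22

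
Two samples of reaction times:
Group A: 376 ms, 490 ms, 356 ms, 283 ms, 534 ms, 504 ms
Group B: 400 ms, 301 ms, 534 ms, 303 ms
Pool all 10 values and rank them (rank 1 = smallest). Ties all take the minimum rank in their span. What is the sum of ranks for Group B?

20

Sorted (ascending): 283, 301, 303, 356, 376, 400, 490, 504, 534, 534
The 2 values of 534 occupy positions 9–10 → each gets rank 9.
Group B values → pooled ranks: 400→6, 301→2, 534→9, 303→3
Rank sum = 6 + 2 + 9 + 3 = 20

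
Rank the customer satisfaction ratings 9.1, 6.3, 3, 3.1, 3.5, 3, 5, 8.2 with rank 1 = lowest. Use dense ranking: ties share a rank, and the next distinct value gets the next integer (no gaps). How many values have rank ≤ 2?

Sorted (ascending): 3, 3, 3.1, 3.5, 5, 6.3, 8.2, 9.1
The 2 values of 3 share dense rank 1.
Remaining distinct values take the next consecutive integers.
Ranks ≤ 2: {1, 1, 2} → 3 values.

3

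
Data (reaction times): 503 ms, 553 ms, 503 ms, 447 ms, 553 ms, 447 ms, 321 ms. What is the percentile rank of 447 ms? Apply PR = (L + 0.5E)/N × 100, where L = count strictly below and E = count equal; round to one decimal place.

N = 7.
Strictly below 447: 1. Equal to 447: 2.
PR = (1 + 0.5·2)/7 × 100 = 28.6

28.6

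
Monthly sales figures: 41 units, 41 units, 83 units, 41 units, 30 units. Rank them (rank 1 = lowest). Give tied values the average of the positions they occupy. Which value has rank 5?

Sorted (ascending): 30, 41, 41, 41, 83
The 3 values of 41 occupy positions 2–4 → average rank 3.
Rank 5 → value 83.

83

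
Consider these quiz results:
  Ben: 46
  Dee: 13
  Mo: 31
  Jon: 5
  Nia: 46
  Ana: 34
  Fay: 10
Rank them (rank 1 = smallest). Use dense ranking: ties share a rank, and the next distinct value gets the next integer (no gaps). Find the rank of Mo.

4

Sorted (ascending): 5, 10, 13, 31, 34, 46, 46
The 2 values of 46 share dense rank 6.
Remaining distinct values take the next consecutive integers.
Mo has value 31 → rank 4.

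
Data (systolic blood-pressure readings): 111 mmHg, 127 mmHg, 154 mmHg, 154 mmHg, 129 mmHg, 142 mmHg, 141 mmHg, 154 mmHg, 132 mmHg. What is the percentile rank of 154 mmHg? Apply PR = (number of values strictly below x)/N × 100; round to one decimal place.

66.7

N = 9.
Strictly below 154: 6. Equal to 154: 3.
PR = 6/9 × 100 = 66.7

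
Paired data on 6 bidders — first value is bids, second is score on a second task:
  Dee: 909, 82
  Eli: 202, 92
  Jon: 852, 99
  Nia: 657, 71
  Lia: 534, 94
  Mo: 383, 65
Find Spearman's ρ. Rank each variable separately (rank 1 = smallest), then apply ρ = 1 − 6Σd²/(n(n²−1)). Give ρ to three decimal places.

0.200

Ranks of variable 1: 6, 1, 5, 4, 3, 2
Ranks of variable 2: 3, 4, 6, 2, 5, 1
d = r₁ − r₂: 3, -3, -1, 2, -2, 1
d²: 9, 9, 1, 4, 4, 1; Σd² = 28
ρ = 1 − 6·28/(6·35) = 1 − 168/210 = 0.200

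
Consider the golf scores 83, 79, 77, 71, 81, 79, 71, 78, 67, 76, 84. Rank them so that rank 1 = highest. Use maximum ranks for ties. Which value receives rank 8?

76

Sorted (descending): 84, 83, 81, 79, 79, 78, 77, 76, 71, 71, 67
The 2 values of 79 occupy positions 4–5 → each gets rank 5.
The 2 values of 71 occupy positions 9–10 → each gets rank 10.
Rank 8 → value 76.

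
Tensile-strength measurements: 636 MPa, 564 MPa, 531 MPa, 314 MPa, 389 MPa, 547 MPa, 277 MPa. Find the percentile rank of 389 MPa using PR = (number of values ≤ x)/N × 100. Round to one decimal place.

42.9

N = 7.
Strictly below 389: 2. Equal to 389: 1.
PR = 3/7 × 100 = 42.9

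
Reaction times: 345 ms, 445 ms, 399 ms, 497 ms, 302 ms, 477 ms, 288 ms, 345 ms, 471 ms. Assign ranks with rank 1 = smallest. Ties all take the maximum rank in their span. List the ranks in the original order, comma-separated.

4, 6, 5, 9, 2, 8, 1, 4, 7

Sorted (ascending): 288, 302, 345, 345, 399, 445, 471, 477, 497
The 2 values of 345 occupy positions 3–4 → each gets rank 4.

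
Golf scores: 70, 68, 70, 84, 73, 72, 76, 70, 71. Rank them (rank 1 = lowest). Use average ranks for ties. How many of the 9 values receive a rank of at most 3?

Sorted (ascending): 68, 70, 70, 70, 71, 72, 73, 76, 84
The 3 values of 70 occupy positions 2–4 → average rank 3.
Ranks ≤ 3: {1, 3, 3, 3} → 4 values.

4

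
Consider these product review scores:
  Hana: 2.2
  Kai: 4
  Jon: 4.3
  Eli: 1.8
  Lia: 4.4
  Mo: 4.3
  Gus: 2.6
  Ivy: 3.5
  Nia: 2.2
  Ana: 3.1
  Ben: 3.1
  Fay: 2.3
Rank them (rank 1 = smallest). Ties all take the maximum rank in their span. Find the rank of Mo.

11

Sorted (ascending): 1.8, 2.2, 2.2, 2.3, 2.6, 3.1, 3.1, 3.5, 4, 4.3, 4.3, 4.4
The 2 values of 2.2 occupy positions 2–3 → each gets rank 3.
The 2 values of 3.1 occupy positions 6–7 → each gets rank 7.
The 2 values of 4.3 occupy positions 10–11 → each gets rank 11.
Mo has value 4.3 → rank 11.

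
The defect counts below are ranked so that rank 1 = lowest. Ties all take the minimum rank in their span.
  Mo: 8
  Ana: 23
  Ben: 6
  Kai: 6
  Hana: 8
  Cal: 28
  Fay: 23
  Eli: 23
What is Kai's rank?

Sorted (ascending): 6, 6, 8, 8, 23, 23, 23, 28
The 2 values of 6 occupy positions 1–2 → each gets rank 1.
The 2 values of 8 occupy positions 3–4 → each gets rank 3.
The 3 values of 23 occupy positions 5–7 → each gets rank 5.
Kai has value 6 → rank 1.

1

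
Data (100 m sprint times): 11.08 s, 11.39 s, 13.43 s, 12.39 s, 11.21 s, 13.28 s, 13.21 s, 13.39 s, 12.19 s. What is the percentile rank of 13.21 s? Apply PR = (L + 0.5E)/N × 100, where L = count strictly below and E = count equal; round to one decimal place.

61.1

N = 9.
Strictly below 13.21: 5. Equal to 13.21: 1.
PR = (5 + 0.5·1)/9 × 100 = 61.1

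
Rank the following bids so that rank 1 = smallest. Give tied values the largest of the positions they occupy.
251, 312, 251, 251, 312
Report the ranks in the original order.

Sorted (ascending): 251, 251, 251, 312, 312
The 3 values of 251 occupy positions 1–3 → each gets rank 3.
The 2 values of 312 occupy positions 4–5 → each gets rank 5.

3, 5, 3, 3, 5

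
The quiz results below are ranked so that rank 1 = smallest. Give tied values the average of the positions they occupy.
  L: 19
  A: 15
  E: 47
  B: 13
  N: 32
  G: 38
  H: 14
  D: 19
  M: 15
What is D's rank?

5.5

Sorted (ascending): 13, 14, 15, 15, 19, 19, 32, 38, 47
The 2 values of 15 occupy positions 3–4 → average rank (3+4)/2 = 3.5.
The 2 values of 19 occupy positions 5–6 → average rank (5+6)/2 = 5.5.
D has value 19 → rank 5.5.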